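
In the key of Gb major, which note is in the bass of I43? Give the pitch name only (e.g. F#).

Db

I in Gb major has root Gb; the chord is Gb-Bb-Db-F.
The figure 43 means second inversion — the fifth is in the bass.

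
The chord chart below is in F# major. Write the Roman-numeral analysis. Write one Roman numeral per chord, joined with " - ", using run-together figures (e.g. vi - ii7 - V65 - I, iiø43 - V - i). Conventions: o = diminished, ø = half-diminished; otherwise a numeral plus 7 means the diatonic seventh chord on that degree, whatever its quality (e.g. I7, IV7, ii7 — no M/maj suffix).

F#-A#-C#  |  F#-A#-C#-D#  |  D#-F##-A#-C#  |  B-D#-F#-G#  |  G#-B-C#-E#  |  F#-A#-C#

I - vi65 - V7/ii - ii65 - V43 - I

F#-A#-C# has root F#, degree 1 in F# major, so I.
F#-A#-C#-D# has root D#, degree 6 in F# major, so vi65.
D#-F##-A#-C#: a dominant seventh chord on D#, the applied dominant of ii → V7/ii.
B-D#-F#-G#: minor seventh chord on G# = scale degree 2 → ii65.
G#-B-C#-E# has root C#, degree 5 in F# major, so V43.
F#-A#-C# has root F#, degree 1 in F# major, so I.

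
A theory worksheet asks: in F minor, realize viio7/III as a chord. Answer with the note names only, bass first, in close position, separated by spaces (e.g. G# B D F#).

G Bb Db Fb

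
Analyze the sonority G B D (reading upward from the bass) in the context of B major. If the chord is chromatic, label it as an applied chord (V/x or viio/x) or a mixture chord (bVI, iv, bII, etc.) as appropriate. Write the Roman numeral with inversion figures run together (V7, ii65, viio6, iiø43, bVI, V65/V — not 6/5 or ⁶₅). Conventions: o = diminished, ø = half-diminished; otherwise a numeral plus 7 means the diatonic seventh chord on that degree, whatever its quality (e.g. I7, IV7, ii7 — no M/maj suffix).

bVI

The pitches G-B-D form a major triad rooted on G.
G is the lowered sixth degree of B major (diatonic 6 would be G#). This is a major triad on the lowered sixth degree, borrowed from the parallel minor.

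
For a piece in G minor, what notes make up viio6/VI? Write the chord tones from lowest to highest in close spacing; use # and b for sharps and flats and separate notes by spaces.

viio6/VI is a secondary leading-tone chord. The target VI is Eb in G minor; the applied chord is rooted a semitone below, on D.
Building a diminished triad on D gives D-F-Ab.
With the 6 figure the chord is in first inversion; from the bass F upward in close position it reads F-Ab-D.

F Ab D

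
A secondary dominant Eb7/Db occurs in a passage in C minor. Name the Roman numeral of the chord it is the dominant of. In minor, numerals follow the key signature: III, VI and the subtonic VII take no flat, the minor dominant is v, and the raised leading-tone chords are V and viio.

The chord is a dominant seventh chord on Eb.
A dominant resolves down a perfect fifth: Eb → Ab. In C minor, Ab is scale degree 6, i.e. VI.

VI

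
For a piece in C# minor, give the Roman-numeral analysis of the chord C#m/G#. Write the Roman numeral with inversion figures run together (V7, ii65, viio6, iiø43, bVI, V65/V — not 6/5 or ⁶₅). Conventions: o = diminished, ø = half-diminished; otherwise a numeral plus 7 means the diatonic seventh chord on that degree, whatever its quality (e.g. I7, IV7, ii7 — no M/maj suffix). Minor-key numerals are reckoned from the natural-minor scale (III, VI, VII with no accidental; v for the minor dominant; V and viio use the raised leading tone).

i64

The pitches C#-E-G# form a minor triad rooted on C#.
C# is scale degree 1 in C# minor, and a minor triad on that degree is written i.
With G# in the bass the chord is in second inversion, so the figured bass is 64.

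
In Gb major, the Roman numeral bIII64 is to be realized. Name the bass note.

Fb

bIII in Gb major has root Bbb; the chord is Bbb-Db-Fb.
The figure 64 means second inversion — the fifth is in the bass.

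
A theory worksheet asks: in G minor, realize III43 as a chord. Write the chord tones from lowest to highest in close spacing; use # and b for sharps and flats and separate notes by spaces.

F A Bb D

The numeral's case and figure indicate a major seventh chord. In G minor its root, the mediant, is Bb.
Stacking thirds from Bb gives Bb-D-F-A.
The figured bass 43 indicates second inversion, placing the fifth (F) in the bass: F-A-Bb-D.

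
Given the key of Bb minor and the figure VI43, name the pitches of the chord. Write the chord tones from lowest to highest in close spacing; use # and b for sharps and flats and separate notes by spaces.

In Bb minor, scale degree 6 is Gb, and the diatonic chord built there is a major seventh chord.
That chord is spelled Gb-Bb-Db-F.
With the 43 figure the chord is in second inversion; from the bass Db upward in close position it reads Db-F-Gb-Bb.

Db F Gb Bb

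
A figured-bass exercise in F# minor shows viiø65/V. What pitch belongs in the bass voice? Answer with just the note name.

The applied chord viiø65/V is rooted on B#: B#-D#-F#-A#.
The figure 65 means first inversion — the third is in the bass.

D#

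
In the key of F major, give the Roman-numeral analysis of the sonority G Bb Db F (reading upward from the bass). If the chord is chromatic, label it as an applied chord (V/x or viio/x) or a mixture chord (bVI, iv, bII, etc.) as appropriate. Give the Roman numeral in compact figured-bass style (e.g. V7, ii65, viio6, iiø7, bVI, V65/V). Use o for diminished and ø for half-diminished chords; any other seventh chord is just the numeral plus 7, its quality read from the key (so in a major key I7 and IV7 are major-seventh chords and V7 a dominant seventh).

iiø7

The pitches G-Bb-Db-F form a half-diminished seventh chord rooted on G.
G is the second degree of F major. This is the half-diminished supertonic seventh, borrowed from the parallel minor.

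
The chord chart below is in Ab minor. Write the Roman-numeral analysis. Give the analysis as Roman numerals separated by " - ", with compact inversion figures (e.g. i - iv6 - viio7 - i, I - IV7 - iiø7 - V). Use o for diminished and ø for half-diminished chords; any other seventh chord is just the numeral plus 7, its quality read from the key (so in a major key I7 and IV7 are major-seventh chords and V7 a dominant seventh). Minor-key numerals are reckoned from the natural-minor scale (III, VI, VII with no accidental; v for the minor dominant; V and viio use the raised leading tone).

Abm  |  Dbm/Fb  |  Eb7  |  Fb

Abm: root Ab is the tonic; minor triad there is i.
Dbm/Fb: minor triad on Db = scale degree 4 → iv6.
Eb7 has root Eb, degree 5 in Ab minor, so V7.
Fb: major triad on Fb = scale degree 6 → VI.

i - iv6 - V7 - VI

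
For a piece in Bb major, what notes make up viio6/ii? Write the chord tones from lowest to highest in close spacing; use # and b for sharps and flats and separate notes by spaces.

viio6/ii is a secondary leading-tone chord. The target ii is C in Bb major; the applied chord is rooted a semitone below, on B.
Building a diminished triad on B gives B-D-F.
With the 6 figure the chord is in first inversion; from the bass D upward in close position it reads D-F-B.

D F B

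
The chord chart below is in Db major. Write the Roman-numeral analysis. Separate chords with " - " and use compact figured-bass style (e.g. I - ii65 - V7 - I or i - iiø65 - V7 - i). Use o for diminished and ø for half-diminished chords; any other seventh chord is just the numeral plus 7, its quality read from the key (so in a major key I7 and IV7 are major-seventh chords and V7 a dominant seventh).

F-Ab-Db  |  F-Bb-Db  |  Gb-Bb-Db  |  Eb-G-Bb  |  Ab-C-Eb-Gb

F-Ab-Db: major triad on Db = scale degree 1 → I6.
F-Bb-Db: minor triad on Bb = scale degree 6 → vi64.
Gb-Bb-Db: major triad on Gb = scale degree 4 → IV.
Eb-G-Bb is the secondary dominant of V (major triad on Eb): V/V.
Ab-C-Eb-Gb has root Ab, degree 5 in Db major, so V7.

I6 - vi64 - IV - V/V - V7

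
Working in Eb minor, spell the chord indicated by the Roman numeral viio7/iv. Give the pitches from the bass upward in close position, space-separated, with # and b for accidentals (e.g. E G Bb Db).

viio7/iv is a secondary leading-tone chord. The target iv is Ab in Eb minor; the applied chord is rooted a semitone below, on G.
Building a fully diminished seventh chord on G gives G-Bb-Db-Fb.

G Bb Db Fb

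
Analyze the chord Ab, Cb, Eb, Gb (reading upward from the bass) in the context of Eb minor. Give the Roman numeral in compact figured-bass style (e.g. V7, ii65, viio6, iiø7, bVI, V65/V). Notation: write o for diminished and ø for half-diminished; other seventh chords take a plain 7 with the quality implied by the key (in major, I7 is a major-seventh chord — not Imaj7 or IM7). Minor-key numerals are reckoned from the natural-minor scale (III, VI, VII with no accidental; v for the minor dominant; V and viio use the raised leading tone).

The pitches Ab-Cb-Eb-Gb form a minor seventh chord rooted on Ab.
Ab is scale degree 4 in Eb minor, and a minor seventh chord on that degree is written iv7.

iv7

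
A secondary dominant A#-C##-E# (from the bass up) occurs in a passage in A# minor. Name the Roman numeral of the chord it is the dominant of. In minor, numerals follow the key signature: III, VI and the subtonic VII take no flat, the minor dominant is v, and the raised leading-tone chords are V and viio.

The chord is a major triad on A#.
A dominant resolves down a perfect fifth: A# → D#. In A# minor, D# is scale degree 4, i.e. iv.

iv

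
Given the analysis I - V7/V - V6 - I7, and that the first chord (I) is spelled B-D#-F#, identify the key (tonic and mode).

The chord B is a major triad rooted on B; its label is I.
If B is scale degree 1 and the mode makes that degree carry a major triad, the tonic is B and the mode is major.

B major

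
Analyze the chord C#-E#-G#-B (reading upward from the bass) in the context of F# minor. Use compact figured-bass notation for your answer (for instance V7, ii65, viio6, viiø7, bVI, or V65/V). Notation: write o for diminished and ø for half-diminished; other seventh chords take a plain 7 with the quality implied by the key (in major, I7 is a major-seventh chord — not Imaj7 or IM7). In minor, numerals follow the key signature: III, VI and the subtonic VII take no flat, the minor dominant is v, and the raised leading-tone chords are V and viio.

The pitches C#-E#-G#-B form a dominant seventh chord rooted on C#.
In F# minor, C# is the dominant; the diatonic dominant seventh chord there is V7.

V7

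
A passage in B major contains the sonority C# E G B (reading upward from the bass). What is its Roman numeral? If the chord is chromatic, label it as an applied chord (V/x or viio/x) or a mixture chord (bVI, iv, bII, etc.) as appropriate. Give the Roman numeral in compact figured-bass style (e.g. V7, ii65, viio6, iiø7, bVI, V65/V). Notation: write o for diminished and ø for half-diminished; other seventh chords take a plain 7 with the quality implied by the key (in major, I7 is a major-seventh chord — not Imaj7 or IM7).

The pitches C#-E-G-B form a half-diminished seventh chord rooted on C#.
C# is the second degree of B major. This is the half-diminished supertonic seventh, borrowed from the parallel minor.

iiø7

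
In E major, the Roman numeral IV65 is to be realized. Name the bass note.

C#

IV in E major has root A; the chord is A-C#-E-G#.
The figure 65 means first inversion — the third is in the bass.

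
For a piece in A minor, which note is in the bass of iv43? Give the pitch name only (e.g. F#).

iv in A minor has root D; the chord is D-F-A-C.
The figure 43 means second inversion — the fifth is in the bass.

A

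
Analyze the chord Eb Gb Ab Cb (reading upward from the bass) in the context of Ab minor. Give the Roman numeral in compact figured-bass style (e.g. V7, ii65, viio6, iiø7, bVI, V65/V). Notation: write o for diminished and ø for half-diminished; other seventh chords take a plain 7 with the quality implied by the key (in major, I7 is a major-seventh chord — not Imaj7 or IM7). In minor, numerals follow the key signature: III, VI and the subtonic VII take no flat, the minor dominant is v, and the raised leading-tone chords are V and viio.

Stacked in thirds the chord is Ab-Cb-Eb-Gb: a minor seventh chord on Ab.
Ab is scale degree 1 in Ab minor, and a minor seventh chord on that degree is written i7.
With Eb in the bass the chord is in second inversion, so the figured bass is 43.

i43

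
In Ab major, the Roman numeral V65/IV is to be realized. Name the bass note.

The applied chord V65/IV is rooted on Ab: Ab-C-Eb-Gb.
The figure 65 means first inversion — the third is in the bass.

C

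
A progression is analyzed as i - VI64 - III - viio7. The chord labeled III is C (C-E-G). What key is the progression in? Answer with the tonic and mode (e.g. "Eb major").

The chord C is a major triad rooted on C; its label is III.
If C is scale degree 3 and the mode makes that degree carry a major triad, the tonic is A and the mode is minor.

A minor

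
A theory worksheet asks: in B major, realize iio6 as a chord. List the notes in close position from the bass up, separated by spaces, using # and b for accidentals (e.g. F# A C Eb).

E G C#

Scale degree 2 in B major is C#; here the chord built on it is altered to a diminished triad. iio6 is the diminished supertonic triad, borrowed from the parallel minor.
So the chord is C#-E-G, a diminished triad.
With the 6 figure the chord is in first inversion; from the bass E upward in close position it reads E-G-C#.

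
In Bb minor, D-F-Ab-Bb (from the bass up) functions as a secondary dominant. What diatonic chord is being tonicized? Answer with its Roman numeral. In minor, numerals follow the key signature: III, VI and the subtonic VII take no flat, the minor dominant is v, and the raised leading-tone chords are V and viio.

iv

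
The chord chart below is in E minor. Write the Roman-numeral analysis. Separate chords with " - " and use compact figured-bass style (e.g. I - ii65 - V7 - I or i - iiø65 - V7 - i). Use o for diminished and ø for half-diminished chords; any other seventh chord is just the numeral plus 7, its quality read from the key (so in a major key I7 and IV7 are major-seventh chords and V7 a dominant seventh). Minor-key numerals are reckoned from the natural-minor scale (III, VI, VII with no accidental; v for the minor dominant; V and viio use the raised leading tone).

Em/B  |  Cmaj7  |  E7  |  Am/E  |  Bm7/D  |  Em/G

i64 - VI7 - V7/iv - iv64 - v65 - i6

Em/B: root E is the tonic; minor triad there is i64.
Cmaj7: root C is the submediant; major seventh chord there is VI7.
E7: chromatic; E is V of iv, so V7/iv.
Am/E has root A, degree 4 in E minor, so iv64.
Bm7/D: minor seventh chord on B = scale degree 5 → v65.
Em/G: minor triad on E = scale degree 1 → i6.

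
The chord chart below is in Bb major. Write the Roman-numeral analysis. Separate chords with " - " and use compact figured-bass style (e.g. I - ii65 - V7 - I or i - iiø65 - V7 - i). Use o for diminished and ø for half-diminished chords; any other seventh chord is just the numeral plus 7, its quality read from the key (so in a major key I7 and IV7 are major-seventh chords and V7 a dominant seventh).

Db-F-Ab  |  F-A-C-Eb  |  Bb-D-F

bIII - V7 - I

Db-F-Ab: Db with this quality isn't in the key; it's bIII, borrowed from the parallel minor.
F-A-C-Eb: dominant seventh chord on F = scale degree 5 → V7.
Bb-D-F: root Bb is the tonic; major triad there is I.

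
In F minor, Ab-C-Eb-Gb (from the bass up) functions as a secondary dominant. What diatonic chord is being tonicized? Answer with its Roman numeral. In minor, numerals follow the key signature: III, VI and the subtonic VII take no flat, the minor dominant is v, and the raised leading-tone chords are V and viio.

VI

The chord is a dominant seventh chord on Ab.
A dominant resolves down a perfect fifth: Ab → Db. In F minor, Db is scale degree 6, i.e. VI.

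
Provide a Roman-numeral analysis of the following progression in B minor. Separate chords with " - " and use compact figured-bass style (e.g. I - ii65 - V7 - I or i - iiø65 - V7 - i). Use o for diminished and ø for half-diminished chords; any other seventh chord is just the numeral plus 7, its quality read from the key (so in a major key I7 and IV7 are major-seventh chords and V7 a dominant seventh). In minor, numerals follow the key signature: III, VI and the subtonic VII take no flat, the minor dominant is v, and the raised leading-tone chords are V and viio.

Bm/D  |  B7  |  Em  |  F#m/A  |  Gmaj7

i6 - V7/iv - iv - v6 - VI7

Bm/D has root B, degree 1 in B minor, so i6.
B7: chromatic; B is V of iv, so V7/iv.
Em: root E is the subdominant; minor triad there is iv.
F#m/A: root F# is the dominant; minor triad there is v6.
Gmaj7 has root G, degree 6 in B minor, so VI7.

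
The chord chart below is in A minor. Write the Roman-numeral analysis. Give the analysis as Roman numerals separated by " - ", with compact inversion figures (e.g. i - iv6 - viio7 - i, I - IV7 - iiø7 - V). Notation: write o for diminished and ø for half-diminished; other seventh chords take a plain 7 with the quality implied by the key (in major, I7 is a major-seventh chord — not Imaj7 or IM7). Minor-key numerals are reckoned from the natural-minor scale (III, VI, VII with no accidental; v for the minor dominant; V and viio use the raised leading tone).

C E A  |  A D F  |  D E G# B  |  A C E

C-E-A: root A is the tonic; minor triad there is i6.
A-D-F: minor triad on D = scale degree 4 → iv64.
D-E-G#-B: root E is the dominant; dominant seventh chord there is V42.
A-C-E: root A is the tonic; minor triad there is i.

i6 - iv64 - V42 - i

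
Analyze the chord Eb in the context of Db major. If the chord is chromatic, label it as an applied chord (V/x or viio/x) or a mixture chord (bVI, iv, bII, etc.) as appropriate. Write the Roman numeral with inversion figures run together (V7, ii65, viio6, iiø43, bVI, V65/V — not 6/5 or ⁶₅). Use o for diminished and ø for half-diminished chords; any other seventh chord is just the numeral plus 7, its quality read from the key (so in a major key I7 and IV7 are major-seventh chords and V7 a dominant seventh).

Stacked in thirds the chord is Eb-G-Bb: a major triad on Eb.
Eb is not a diatonic chord root with this quality in Db major, but it lies a perfect fifth above Ab (V), so the chord functions as an applied dominant of V.

V/V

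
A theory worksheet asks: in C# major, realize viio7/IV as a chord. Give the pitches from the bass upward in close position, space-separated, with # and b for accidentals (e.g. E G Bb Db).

E# G# B D

The slash marks an applied leading-tone chord: viio of IV. In C# major, IV is F#, so the leading tone to it is E#, a half step below.
Building a fully diminished seventh chord on E# gives E#-G#-B-D.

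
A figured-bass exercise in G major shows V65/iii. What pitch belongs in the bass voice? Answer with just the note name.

The applied chord V65/iii is rooted on F#: F#-A#-C#-E.
The figure 65 means first inversion — the third is in the bass.

A#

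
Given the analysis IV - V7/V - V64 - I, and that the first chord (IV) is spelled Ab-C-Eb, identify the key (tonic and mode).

The anchor chord is a major triad on Ab, labeled IV.
IV on Ab implies Ab is the subdominant; that puts the tonic at Eb, and the uppercase numeral fits major mode.

Eb major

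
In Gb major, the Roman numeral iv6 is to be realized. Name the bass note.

iv in Gb major has root Cb; the chord is Cb-Ebb-Gb.
The figure 6 means first inversion — the third is in the bass.

Ebb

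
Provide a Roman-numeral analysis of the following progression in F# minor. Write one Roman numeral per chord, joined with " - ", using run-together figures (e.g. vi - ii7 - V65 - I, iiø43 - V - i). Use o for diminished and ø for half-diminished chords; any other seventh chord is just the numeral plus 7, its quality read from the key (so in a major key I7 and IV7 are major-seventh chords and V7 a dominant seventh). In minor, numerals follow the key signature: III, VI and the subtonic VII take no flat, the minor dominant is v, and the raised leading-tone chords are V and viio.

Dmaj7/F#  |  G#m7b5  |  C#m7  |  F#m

VI65 - iiø7 - v7 - i

Dmaj7/F# has root D, degree 6 in F# minor, so VI65.
G#m7b5: root G# is the supertonic; half-diminished seventh chord there is iiø7.
C#m7: root C# is the dominant; minor seventh chord there is v7.
F#m: minor triad on F# = scale degree 1 → i.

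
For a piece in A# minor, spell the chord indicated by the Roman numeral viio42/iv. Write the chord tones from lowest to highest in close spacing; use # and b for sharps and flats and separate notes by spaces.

viio42/iv is a secondary leading-tone chord. The target iv is D# in A# minor; the applied chord is rooted a semitone below, on C##.
Building a fully diminished seventh chord on C## gives C##-E#-G#-B.
The figured bass 42 indicates third inversion, placing the seventh (B) in the bass: B-C##-E#-G#.

B C## E# G#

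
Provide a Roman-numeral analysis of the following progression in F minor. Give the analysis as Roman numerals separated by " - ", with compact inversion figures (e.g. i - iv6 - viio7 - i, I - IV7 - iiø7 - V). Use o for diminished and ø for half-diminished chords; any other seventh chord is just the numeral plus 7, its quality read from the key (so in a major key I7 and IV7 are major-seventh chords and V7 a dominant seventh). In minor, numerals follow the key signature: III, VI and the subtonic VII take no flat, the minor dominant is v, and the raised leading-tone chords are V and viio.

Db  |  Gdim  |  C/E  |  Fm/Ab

VI - iio - V6 - i6

Db: major triad on Db = scale degree 6 → VI.
Gdim has root G, degree 2 in F minor, so iio.
C/E: root C is the dominant; major triad there is V6.
Fm/Ab has root F, degree 1 in F minor, so i6.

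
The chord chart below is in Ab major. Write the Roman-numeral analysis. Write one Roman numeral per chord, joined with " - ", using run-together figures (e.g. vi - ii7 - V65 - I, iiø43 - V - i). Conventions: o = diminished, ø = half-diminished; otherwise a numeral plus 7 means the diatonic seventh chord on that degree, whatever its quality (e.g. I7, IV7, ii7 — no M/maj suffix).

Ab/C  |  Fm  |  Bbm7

Ab/C has root Ab, degree 1 in Ab major, so I6.
Fm: minor triad on F = scale degree 6 → vi.
Bbm7 has root Bb, degree 2 in Ab major, so ii7.

I6 - vi - ii7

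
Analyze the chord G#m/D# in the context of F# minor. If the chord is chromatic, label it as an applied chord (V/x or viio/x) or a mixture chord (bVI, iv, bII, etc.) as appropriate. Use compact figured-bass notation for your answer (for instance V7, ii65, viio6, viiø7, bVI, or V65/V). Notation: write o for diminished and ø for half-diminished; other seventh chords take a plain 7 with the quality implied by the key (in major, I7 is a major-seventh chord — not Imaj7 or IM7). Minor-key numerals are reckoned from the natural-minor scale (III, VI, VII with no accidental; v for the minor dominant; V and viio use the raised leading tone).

ii64

The pitches G#-B-D# form a minor triad rooted on G#.
G# is the second degree of F# minor. This is the minor supertonic, borrowed from the parallel major (the Dorian ii).
With D# in the bass the chord is in second inversion, so the figured bass is 64.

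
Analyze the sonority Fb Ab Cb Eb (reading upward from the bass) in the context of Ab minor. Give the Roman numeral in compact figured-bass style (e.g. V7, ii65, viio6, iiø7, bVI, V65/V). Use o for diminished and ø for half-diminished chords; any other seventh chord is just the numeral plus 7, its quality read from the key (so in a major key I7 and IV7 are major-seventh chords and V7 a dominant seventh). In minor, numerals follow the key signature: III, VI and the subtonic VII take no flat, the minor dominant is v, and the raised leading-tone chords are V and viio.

The pitches Fb-Ab-Cb-Eb form a major seventh chord rooted on Fb.
In Ab minor, Fb is the submediant; the diatonic major seventh chord there is VI7.

VI7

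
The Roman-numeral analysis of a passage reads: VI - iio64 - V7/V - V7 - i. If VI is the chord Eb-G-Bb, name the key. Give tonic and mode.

G minor

The chord Eb is a major triad rooted on Eb; its label is VI.
Counting down 5 scale steps from Eb places the tonic on G; a major triad on degree 6 is diatonic only in minor.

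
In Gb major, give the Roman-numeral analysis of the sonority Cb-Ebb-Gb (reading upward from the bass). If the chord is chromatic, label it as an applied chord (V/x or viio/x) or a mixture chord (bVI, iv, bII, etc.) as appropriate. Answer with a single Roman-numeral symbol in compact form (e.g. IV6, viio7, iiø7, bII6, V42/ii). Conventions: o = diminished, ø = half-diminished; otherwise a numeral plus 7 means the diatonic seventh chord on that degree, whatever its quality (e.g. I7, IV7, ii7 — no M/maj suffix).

Stacked in thirds the chord is Cb-Ebb-Gb: a minor triad on Cb.
Cb is the fourth degree of Gb major. This is the minor subdominant, borrowed from the parallel minor.

iv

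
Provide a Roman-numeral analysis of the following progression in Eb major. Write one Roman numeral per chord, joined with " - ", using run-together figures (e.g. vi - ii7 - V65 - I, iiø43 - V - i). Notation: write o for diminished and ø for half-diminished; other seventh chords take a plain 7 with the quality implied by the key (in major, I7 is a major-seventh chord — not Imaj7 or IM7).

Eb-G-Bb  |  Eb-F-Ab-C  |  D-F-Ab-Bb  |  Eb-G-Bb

I - ii42 - V65 - I

Eb-G-Bb: root Eb is the tonic; major triad there is I.
Eb-F-Ab-C: root F is the supertonic; minor seventh chord there is ii42.
D-F-Ab-Bb: root Bb is the dominant; dominant seventh chord there is V65.
Eb-G-Bb has root Eb, degree 1 in Eb major, so I.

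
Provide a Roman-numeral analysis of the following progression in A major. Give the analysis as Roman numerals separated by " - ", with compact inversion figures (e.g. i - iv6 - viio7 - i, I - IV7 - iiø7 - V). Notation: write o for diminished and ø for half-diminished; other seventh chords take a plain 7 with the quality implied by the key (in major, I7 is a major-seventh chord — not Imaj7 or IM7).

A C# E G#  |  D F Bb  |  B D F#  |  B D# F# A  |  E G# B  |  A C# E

I7 - bII6 - ii - V7/V - V - I

A-C#-E-G#: root A is the tonic; major seventh chord there is I7.
D-F-Bb: major triad on Bb — chromatic; Bb is the lowered second degree, so this is the Neapolitan sixth, bII6 (third, D, in the bass — hence the 6).
B-D-F# has root B, degree 2 in A major, so ii.
B-D#-F#-A: chromatic; B is V of V, so V7/V.
E-G#-B has root E, degree 5 in A major, so V.
A-C#-E: root A is the tonic; major triad there is I.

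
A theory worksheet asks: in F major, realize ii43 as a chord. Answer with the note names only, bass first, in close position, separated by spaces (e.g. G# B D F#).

D F G Bb

In F major, the supertonic is G, and the diatonic chord built there is a minor seventh chord.
That chord is spelled G-Bb-D-F.
The figured bass 43 indicates second inversion, placing the fifth (D) in the bass: D-F-G-Bb.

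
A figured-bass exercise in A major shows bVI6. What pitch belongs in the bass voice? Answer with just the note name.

A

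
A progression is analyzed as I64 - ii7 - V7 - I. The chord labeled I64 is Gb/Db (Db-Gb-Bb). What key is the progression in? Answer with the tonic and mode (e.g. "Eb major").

The anchor chord is a major triad on Gb, labeled I64.
If Gb is scale degree 1 and the mode makes that degree carry a major triad, the tonic is Gb and the mode is major.

Gb major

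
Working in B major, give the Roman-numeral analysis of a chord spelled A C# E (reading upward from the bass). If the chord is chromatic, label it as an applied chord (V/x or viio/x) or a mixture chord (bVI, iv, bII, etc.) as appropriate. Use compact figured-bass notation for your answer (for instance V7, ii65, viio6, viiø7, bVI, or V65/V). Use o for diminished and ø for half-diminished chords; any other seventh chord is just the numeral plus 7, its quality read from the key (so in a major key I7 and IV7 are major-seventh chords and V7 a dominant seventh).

bVII

Stacked in thirds the chord is A-C#-E: a major triad on A.
A is the lowered seventh degree of B major (diatonic 7 would be A#). This is a major triad on the lowered seventh degree (the subtonic), borrowed from the parallel minor.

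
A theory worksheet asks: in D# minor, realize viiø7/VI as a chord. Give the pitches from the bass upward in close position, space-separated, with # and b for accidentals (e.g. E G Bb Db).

A# C# E G#

The slash marks an applied leading-tone chord: viio of VI. In D# minor, VI is B, so the leading tone to it is A#, a half step below.
Building a half-diminished seventh chord on A# gives A#-C#-E-G#.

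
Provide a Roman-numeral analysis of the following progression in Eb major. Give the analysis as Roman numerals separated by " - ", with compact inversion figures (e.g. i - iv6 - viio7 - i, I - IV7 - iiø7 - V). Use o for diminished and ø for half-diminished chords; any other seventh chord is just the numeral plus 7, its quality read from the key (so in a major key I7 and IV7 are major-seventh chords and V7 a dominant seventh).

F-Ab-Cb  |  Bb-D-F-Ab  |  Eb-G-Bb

iio - V7 - I

F-Ab-Cb: diminished triad on F — chromatic; iio (borrowed from the parallel minor).
Bb-D-F-Ab: dominant seventh chord on Bb = scale degree 5 → V7.
Eb-G-Bb: root Eb is the tonic; major triad there is I.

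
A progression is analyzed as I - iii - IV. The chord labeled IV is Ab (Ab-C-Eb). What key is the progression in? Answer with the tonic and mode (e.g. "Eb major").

IV is given as Ab-C-Eb — a major triad with root Ab.
Counting down 3 scale steps from Ab places the tonic on Eb; a major triad on degree 4 is diatonic only in major.

Eb major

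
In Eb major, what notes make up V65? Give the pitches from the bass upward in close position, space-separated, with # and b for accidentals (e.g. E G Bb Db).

D F Ab Bb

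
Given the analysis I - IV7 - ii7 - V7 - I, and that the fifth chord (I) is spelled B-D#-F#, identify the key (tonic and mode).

B major

The anchor chord is a major triad on B, labeled I.
If B is scale degree 1 and the mode makes that degree carry a major triad, the tonic is B and the mode is major.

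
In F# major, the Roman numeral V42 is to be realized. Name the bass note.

B

V in F# major has root C#; the chord is C#-E#-G#-B.
The figure 42 means third inversion — the seventh is in the bass.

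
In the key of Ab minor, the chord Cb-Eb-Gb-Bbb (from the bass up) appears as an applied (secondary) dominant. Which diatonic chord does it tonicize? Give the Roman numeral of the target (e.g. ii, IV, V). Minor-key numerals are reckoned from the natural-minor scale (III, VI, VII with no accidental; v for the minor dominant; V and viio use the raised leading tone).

The chord is a dominant seventh chord on Cb.
A dominant resolves down a perfect fifth: Cb → Fb. In Ab minor, Fb is scale degree 6, i.e. VI.

VI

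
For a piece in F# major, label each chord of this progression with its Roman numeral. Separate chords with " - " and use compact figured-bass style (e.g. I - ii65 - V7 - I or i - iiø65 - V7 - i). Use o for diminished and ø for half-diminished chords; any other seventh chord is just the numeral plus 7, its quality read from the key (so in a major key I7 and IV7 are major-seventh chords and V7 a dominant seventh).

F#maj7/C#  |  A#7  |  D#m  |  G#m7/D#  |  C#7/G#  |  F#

I43 - V7/vi - vi - ii43 - V43 - I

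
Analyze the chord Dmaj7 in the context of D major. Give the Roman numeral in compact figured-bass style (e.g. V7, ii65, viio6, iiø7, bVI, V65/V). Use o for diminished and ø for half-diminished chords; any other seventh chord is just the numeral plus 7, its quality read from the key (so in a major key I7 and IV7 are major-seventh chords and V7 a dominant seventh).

I7

Stacked in thirds the chord is D-F#-A-C#: a major seventh chord on D.
D is scale degree 1 in D major, and a major seventh chord on that degree is written I7.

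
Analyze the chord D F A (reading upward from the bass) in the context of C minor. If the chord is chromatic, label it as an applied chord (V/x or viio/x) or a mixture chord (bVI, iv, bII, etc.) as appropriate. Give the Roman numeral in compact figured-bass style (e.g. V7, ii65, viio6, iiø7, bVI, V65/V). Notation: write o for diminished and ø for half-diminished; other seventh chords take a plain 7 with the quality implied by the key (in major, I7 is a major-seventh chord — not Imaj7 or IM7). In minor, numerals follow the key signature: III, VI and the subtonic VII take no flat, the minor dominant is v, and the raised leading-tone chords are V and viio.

The pitches D-F-A form a minor triad rooted on D.
D is the second degree of C minor. This is the minor supertonic, borrowed from the parallel major (the Dorian ii).

ii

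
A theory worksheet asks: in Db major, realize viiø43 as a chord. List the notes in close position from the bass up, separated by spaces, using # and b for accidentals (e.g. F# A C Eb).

In Db major, the leading tone is C, and the diatonic chord built there is a half-diminished seventh chord.
Stacking thirds from C gives C-Eb-Gb-Bb.
With the 43 figure the chord is in second inversion; from the bass Gb upward in close position it reads Gb-Bb-C-Eb.

Gb Bb C Eb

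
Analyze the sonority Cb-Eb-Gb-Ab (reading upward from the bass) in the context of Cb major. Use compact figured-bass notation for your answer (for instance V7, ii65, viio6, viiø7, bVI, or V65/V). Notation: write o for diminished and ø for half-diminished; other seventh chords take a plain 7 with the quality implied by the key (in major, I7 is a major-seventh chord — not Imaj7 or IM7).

Stacked in thirds the chord is Ab-Cb-Eb-Gb: a minor seventh chord on Ab.
In Cb major, Ab is the submediant; the diatonic minor seventh chord there is vi7.
With Cb in the bass the chord is in first inversion, so the figured bass is 65.

vi65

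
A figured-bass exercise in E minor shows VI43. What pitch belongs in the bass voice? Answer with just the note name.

G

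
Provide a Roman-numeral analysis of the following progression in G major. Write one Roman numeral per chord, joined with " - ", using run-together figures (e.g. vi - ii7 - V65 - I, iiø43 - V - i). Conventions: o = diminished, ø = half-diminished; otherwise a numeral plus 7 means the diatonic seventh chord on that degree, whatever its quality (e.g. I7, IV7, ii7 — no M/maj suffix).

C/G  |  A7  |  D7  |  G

C/G has root C, degree 4 in G major, so IV64.
A7: chromatic; A is V of V, so V7/V.
D7: root D is the dominant; dominant seventh chord there is V7.
G: major triad on G = scale degree 1 → I.

IV64 - V7/V - V7 - I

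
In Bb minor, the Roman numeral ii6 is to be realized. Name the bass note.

ii in Bb minor has root C; the chord is C-Eb-G.
The figure 6 means first inversion — the third is in the bass.

Eb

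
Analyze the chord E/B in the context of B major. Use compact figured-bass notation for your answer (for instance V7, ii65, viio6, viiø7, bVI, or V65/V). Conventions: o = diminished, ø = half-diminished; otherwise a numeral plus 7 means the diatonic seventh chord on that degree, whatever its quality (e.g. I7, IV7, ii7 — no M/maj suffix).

IV64

Stacked in thirds the chord is E-G#-B: a major triad on E.
E is scale degree 4 in B major, and a major triad on that degree is written IV.
With B in the bass the chord is in second inversion, so the figured bass is 64.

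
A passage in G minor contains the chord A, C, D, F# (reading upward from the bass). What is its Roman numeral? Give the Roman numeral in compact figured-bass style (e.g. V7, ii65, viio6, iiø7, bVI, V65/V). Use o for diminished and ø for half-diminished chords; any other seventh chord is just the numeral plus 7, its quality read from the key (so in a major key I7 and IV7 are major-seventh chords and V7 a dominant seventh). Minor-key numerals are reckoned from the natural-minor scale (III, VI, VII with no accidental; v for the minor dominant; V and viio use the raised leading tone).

The pitches D-F#-A-C form a dominant seventh chord rooted on D.
D is scale degree 5 in G minor, and a dominant seventh chord on that degree is written V7.
With A in the bass the chord is in second inversion, so the figured bass is 43.

V43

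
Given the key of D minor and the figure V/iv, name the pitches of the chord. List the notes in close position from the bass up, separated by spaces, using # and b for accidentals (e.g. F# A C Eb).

D F# A

The slash means an applied dominant: we want the dominant of iv. In D minor, iv is G minor, and its dominant is built on D.
Building a major triad on D gives D-F#-A.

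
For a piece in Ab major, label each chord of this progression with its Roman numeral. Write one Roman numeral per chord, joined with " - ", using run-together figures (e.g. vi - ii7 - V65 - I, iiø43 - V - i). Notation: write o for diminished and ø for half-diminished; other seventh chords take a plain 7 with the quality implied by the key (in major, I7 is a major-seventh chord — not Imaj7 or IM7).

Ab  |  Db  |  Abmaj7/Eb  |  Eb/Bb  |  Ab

Ab: root Ab is the tonic; major triad there is I.
Db: root Db is the subdominant; major triad there is IV.
Abmaj7/Eb: major seventh chord on Ab = scale degree 1 → I43.
Eb/Bb: major triad on Eb = scale degree 5 → V64.
Ab: root Ab is the tonic; major triad there is I.

I - IV - I43 - V64 - I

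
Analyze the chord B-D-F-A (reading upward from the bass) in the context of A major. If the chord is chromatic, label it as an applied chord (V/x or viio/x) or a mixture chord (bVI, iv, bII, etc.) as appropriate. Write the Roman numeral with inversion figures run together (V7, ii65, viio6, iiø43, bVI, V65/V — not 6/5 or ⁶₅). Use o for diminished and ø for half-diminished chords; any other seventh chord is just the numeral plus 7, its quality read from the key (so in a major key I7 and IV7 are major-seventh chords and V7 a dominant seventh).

iiø7

The pitches B-D-F-A form a half-diminished seventh chord rooted on B.
B is the second degree of A major. This is the half-diminished supertonic seventh, borrowed from the parallel minor.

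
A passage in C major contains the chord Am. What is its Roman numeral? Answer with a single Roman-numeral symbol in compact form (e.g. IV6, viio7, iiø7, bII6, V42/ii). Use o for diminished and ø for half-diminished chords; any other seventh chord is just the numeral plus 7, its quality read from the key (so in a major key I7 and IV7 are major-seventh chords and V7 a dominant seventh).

vi

The pitches A-C-E form a minor triad rooted on A.
A is scale degree 6 in C major, and a minor triad on that degree is written vi.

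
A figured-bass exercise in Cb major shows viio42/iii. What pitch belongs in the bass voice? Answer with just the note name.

Cb

The applied chord viio42/iii is rooted on D: D-F-Ab-Cb.
The figure 42 means third inversion — the seventh is in the bass.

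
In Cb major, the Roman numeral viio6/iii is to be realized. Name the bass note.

F

The applied chord viio6/iii is rooted on D: D-F-Ab.
The figure 6 means first inversion — the third is in the bass.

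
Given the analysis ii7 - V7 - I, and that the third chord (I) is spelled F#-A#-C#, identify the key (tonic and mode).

The anchor chord is a major triad on F#, labeled I.
If F# is scale degree 1 and the mode makes that degree carry a major triad, the tonic is F# and the mode is major.

F# major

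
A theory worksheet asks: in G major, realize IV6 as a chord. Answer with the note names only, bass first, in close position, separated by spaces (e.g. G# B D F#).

E G C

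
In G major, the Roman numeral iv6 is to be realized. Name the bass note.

Eb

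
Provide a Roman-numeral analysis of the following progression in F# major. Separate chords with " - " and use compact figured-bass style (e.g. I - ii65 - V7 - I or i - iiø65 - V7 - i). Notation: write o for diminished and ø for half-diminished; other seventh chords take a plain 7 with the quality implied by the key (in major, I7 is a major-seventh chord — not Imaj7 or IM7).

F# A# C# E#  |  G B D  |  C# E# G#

I7 - bII - V

F#-A#-C#-E#: major seventh chord on F# = scale degree 1 → I7.
G-B-D: major triad on G — chromatic; G is the lowered second degree, so this is the Neapolitan chord, bII.
C#-E#-G# has root C#, degree 5 in F# major, so V.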